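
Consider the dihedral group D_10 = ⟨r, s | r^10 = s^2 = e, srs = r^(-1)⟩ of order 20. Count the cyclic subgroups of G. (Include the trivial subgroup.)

14

Group the elements of G by the cyclic subgroup they generate; each cyclic subgroup of order d accounts for φ(d) elements.
Cyclic subgroups by order — order 1: 1; order 2: 11; order 5: 1; order 10: 1.
Total: 14.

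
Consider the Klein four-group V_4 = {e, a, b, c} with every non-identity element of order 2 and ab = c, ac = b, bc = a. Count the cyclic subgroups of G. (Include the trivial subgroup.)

Each element a generates a cyclic subgroup ⟨a⟩; distinct elements may generate the same one (a cyclic group of order d has φ(d) generators).
Cyclic subgroups by order — order 1: 1; order 2: 3.
Total: 4.

4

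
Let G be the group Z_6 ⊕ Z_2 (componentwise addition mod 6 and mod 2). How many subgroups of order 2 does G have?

3

|G| = 12 and 2 | 12, so subgroups of order 2 are possible by Lagrange.
The subgroups of order 2 are: {(0,0), (0,1)}; {(0,0), (3,0)}; {(0,0), (3,1)}.
So G has 3 subgroups of order 2.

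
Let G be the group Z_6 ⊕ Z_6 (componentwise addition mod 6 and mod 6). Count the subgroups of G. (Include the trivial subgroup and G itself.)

|G| = 36, so by Lagrange every subgroup order divides 36. Divisors: 1, 2, 3, 4, 6, 9, 12, 18, 36.
Subgroups by order — order 1: 1; order 2: 3; order 3: 4; order 4: 1; order 6: 12; order 9: 1; order 12: 4; order 18: 3; order 36: 1.
Total: 1 + 3 + 4 + 1 + 12 + 1 + 4 + 3 + 1 = 30.

30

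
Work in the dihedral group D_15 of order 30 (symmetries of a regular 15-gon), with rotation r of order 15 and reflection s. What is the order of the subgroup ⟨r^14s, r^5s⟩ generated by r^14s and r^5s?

|⟨r^14s⟩| = 2 and |⟨r^5s⟩| = 2, so |H| is a multiple of lcm(2, 2) = 2 and divides |G| = 30.
Closing under the operation: H = {e, r^3, r^6, r^9, r^12, r^2s, r^5s, r^8s, r^11s, r^14s}, so |H| = 10.

10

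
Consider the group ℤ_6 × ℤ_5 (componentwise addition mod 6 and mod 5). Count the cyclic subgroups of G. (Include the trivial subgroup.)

A cyclic subgroup of order d is generated by each of its φ(d) elements of order d, so the cyclic subgroups of order d number (#elements of order d)/φ(d).
Cyclic subgroups by order — order 1: 1; order 2: 1; order 3: 1; order 5: 1; order 6: 1; order 10: 1; order 15: 1; order 30: 1.
Total: 8.

8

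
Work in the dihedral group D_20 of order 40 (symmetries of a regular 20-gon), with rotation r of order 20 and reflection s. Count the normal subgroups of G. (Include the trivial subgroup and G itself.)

G has 48 subgroups. Checking conjugation-invariance by order — order 1: 1/1 normal; order 2: 1/21 normal; order 4: 1/11 normal; order 5: 1/1 normal; order 8: 0/5 normal; order 10: 1/5 normal; order 20: 3/3 normal; order 40: 1/1 normal.
Total normal subgroups: 9.

9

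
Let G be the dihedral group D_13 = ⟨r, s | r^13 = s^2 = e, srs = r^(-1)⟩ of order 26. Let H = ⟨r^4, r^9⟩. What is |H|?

13

|⟨r^4⟩| = 13 and |⟨r^9⟩| = 13, so |H| is a multiple of lcm(13, 13) = 13 and divides |G| = 26.
Closing under the operation: H = {e, r, r^2, r^3, r^4, r^5, r^6, r^7, r^8, r^9, r^10, r^11, r^12}, so |H| = 13.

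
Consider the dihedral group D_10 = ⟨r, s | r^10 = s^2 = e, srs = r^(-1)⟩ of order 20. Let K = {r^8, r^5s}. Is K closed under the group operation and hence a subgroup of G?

The identity e ∉ K, so K is not a subgroup.

No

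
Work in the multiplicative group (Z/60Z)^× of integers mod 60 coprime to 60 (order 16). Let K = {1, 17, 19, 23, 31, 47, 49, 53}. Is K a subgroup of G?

|K| = 8 divides |G| = 16, consistent with Lagrange.
K contains the identity, every element's inverse is in K, and K is closed under ·: it is a subgroup.

Yes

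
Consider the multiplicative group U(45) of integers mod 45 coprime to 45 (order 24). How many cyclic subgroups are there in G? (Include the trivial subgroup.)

12

Group the elements of G by the cyclic subgroup they generate; each cyclic subgroup of order d accounts for φ(d) elements.
Cyclic subgroups by order — order 1: 1; order 2: 3; order 3: 1; order 4: 2; order 6: 3; order 12: 2.
Total: 12.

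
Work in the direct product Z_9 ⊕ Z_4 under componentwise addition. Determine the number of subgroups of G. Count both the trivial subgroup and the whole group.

9

|G| = 36, so by Lagrange every subgroup order divides 36. Divisors: 1, 2, 3, 4, 6, 9, 12, 18, 36.
Subgroups by order — order 1: 1; order 2: 1; order 3: 1; order 4: 1; order 6: 1; order 9: 1; order 12: 1; order 18: 1; order 36: 1.
Total: 1 + 1 + 1 + 1 + 1 + 1 + 1 + 1 + 1 = 9.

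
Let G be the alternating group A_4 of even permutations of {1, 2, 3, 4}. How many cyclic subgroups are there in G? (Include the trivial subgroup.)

Each element a generates a cyclic subgroup ⟨a⟩; distinct elements may generate the same one (a cyclic group of order d has φ(d) generators).
Cyclic subgroups by order — order 1: 1; order 2: 3; order 3: 4.
Total: 8.

8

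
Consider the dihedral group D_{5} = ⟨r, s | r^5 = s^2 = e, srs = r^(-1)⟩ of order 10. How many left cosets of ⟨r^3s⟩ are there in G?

5

|⟨r^3s⟩| = 2 and |G| = 10.
By Lagrange, [G : H] = |G|/|H| = 10/2 = 5.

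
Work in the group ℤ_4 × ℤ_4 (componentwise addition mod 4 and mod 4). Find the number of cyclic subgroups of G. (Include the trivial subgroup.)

10

A cyclic subgroup of order d is generated by each of its φ(d) elements of order d, so the cyclic subgroups of order d number (#elements of order d)/φ(d).
Cyclic subgroups by order — order 1: 1; order 2: 3; order 4: 6.
Total: 10.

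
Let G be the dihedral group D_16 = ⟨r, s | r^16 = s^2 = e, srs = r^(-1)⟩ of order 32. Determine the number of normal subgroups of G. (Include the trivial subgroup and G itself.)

G has 36 subgroups. Checking conjugation-invariance by order — order 1: 1/1 normal; order 2: 1/17 normal; order 4: 1/9 normal; order 8: 1/5 normal; order 16: 3/3 normal; order 32: 1/1 normal.
Total normal subgroups: 8.

8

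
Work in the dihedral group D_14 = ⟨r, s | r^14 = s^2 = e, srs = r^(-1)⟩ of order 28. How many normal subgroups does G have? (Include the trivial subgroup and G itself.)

7

G has 28 subgroups. Checking conjugation-invariance by order — order 1: 1/1 normal; order 2: 1/15 normal; order 4: 0/7 normal; order 7: 1/1 normal; order 14: 3/3 normal; order 28: 1/1 normal.
Total normal subgroups: 7.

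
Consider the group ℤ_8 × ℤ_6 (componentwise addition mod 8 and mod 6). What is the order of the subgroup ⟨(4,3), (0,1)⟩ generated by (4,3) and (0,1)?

|⟨(4,3)⟩| = 2 and |⟨(0,1)⟩| = 6, so |H| is a multiple of lcm(2, 6) = 6 and divides |G| = 48.
Closing under the operation: H = {(0,0), (0,1), (0,2), (0,3), (0,4), (0,5), (4,0), (4,1), (4,2), (4,3), (4,4), (4,5)}, so |H| = 12.

12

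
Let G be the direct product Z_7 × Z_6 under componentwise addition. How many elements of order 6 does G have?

2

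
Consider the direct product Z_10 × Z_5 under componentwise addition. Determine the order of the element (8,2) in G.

5

The order of (8,2) in Z_10 × Z_5 is lcm(ord(8) in Z_10, ord(2) in Z_5).
ord(8) = 5 and ord(2) = 5, so |⟨(8,2)⟩| = lcm(5, 5) = 5.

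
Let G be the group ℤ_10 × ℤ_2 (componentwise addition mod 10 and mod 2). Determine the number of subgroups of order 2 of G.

|G| = 20 and 2 | 20, so subgroups of order 2 are possible by Lagrange.
The subgroups of order 2 are: {(0,0), (0,1)}; {(0,0), (5,0)}; {(0,0), (5,1)}.
So G has 3 subgroups of order 2.

3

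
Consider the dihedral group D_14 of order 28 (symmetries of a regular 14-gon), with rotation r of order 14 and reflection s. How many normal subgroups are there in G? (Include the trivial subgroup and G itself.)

G has 28 subgroups. Checking conjugation-invariance by order — order 1: 1/1 normal; order 2: 1/15 normal; order 4: 0/7 normal; order 7: 1/1 normal; order 14: 3/3 normal; order 28: 1/1 normal.
Total normal subgroups: 7.

7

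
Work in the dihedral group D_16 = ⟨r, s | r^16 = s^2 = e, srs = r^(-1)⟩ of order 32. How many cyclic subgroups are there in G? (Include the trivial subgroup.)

21

Group the elements of G by the cyclic subgroup they generate; each cyclic subgroup of order d accounts for φ(d) elements.
Cyclic subgroups by order — order 1: 1; order 2: 17; order 4: 1; order 8: 1; order 16: 1.
Total: 21.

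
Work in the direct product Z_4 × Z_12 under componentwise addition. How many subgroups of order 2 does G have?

3

|G| = 48 and 2 | 48, so subgroups of order 2 are possible by Lagrange.
The subgroups of order 2 are: {(0,0), (0,6)}; {(0,0), (2,0)}; {(0,0), (2,6)}.
So G has 3 subgroups of order 2.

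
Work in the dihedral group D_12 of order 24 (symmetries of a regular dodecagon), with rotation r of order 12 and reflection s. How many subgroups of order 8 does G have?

3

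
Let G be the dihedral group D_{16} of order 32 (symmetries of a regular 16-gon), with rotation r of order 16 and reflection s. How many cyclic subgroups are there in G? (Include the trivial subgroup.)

21

Each element a generates a cyclic subgroup ⟨a⟩; distinct elements may generate the same one (a cyclic group of order d has φ(d) generators).
Cyclic subgroups by order — order 1: 1; order 2: 17; order 4: 1; order 8: 1; order 16: 1.
Total: 21.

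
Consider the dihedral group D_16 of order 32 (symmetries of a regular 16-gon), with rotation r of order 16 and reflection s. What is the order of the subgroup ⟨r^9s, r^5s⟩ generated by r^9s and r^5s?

|⟨r^9s⟩| = 2 and |⟨r^5s⟩| = 2, so |H| is a multiple of lcm(2, 2) = 2 and divides |G| = 32.
Closing under the operation: H = {e, r^4, r^8, r^12, rs, r^5s, r^9s, r^13s}, so |H| = 8.

8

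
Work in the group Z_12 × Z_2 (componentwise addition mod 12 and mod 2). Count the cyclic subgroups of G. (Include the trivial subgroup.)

Each element a generates a cyclic subgroup ⟨a⟩; distinct elements may generate the same one (a cyclic group of order d has φ(d) generators).
Cyclic subgroups by order — order 1: 1; order 2: 3; order 3: 1; order 4: 2; order 6: 3; order 12: 2.
Total: 12.

12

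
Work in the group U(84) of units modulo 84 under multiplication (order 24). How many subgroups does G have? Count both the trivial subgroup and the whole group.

32

|G| = 24, so by Lagrange every subgroup order divides 24. Divisors: 1, 2, 3, 4, 6, 8, 12, 24.
Subgroups by order — order 1: 1; order 2: 7; order 3: 1; order 4: 7; order 6: 7; order 8: 1; order 12: 7; order 24: 1.
Total: 1 + 7 + 1 + 7 + 7 + 1 + 7 + 1 = 32.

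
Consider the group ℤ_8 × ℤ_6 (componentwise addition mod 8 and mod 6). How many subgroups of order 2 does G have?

3

|G| = 48 and 2 | 48, so subgroups of order 2 are possible by Lagrange.
The subgroups of order 2 are: {(0,0), (0,3)}; {(0,0), (4,0)}; {(0,0), (4,3)}.
So G has 3 subgroups of order 2.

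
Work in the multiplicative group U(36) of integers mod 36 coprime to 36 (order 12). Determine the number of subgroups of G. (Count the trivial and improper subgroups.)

|G| = 12, so by Lagrange every subgroup order divides 12. Divisors: 1, 2, 3, 4, 6, 12.
Subgroups by order — order 1: 1; order 2: 3; order 3: 1; order 4: 1; order 6: 3; order 12: 1.
Total: 1 + 3 + 1 + 1 + 3 + 1 = 10.

10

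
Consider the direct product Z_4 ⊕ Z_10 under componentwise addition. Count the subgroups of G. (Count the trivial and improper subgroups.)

16

|G| = 40, so by Lagrange every subgroup order divides 40. Divisors: 1, 2, 4, 5, 8, 10, 20, 40.
Subgroups by order — order 1: 1; order 2: 3; order 4: 3; order 5: 1; order 8: 1; order 10: 3; order 20: 3; order 40: 1.
Total: 1 + 3 + 3 + 1 + 1 + 3 + 3 + 1 = 16.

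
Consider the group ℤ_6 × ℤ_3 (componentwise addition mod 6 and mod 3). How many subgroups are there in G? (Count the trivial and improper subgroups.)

12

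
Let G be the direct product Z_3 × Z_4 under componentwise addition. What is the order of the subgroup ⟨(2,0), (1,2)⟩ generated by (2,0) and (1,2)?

6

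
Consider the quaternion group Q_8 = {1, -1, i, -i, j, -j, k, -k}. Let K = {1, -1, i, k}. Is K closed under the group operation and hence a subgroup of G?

No

i ∈ K but its inverse -i ∉ K, so K is not a subgroup.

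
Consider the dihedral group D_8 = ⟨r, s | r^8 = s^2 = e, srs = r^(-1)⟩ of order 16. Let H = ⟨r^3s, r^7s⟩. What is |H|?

4

|⟨r^3s⟩| = 2 and |⟨r^7s⟩| = 2, so |H| is a multiple of lcm(2, 2) = 2 and divides |G| = 16.
Closing under the operation: H = {e, r^4, r^3s, r^7s}, so |H| = 4.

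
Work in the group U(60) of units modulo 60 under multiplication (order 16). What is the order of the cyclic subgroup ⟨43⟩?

Compute successive powers of 43 mod 60: 43, 49, 7, 1; 43^4 ≡ 1 (mod 60).
So |⟨43⟩| = 4.

4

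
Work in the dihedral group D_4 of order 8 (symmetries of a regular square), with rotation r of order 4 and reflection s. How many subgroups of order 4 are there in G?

3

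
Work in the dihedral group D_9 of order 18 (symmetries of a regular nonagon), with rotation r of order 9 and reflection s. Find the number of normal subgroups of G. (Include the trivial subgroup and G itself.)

4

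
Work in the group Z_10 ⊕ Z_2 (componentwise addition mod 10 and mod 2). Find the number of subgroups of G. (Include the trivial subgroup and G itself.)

10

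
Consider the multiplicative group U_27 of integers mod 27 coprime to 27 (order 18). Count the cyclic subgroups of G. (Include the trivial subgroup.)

6

A cyclic subgroup of order d is generated by each of its φ(d) elements of order d, so the cyclic subgroups of order d number (#elements of order d)/φ(d).
Cyclic subgroups by order — order 1: 1; order 2: 1; order 3: 1; order 6: 1; order 9: 1; order 18: 1.
Total: 6.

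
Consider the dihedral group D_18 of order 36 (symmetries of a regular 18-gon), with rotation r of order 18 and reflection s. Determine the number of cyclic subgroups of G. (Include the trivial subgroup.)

A cyclic subgroup of order d is generated by each of its φ(d) elements of order d, so the cyclic subgroups of order d number (#elements of order d)/φ(d).
Cyclic subgroups by order — order 1: 1; order 2: 19; order 3: 1; order 6: 1; order 9: 1; order 18: 1.
Total: 24.

24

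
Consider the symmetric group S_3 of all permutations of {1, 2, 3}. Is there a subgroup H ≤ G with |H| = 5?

5 does not divide |G| = 6, so by Lagrange no subgroup of order 5 exists.

No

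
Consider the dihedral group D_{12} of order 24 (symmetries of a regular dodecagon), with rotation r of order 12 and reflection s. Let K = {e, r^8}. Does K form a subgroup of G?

No

r^8 ∈ K but its inverse r^4 ∉ K, so K is not a subgroup.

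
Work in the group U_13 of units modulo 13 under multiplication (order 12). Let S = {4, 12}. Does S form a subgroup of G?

No

The identity 1 ∉ S, so S is not a subgroup.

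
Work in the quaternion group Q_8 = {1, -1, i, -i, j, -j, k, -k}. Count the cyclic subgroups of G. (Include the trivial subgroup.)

5

A cyclic subgroup of order d is generated by each of its φ(d) elements of order d, so the cyclic subgroups of order d number (#elements of order d)/φ(d).
Cyclic subgroups by order — order 1: 1; order 2: 1; order 4: 3.
Total: 5.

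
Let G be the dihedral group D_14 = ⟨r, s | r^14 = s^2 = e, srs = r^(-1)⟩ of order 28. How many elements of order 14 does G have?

6

The elements of order 14 are: r, r^3, r^5, r^9, r^11, r^13.
That's 6.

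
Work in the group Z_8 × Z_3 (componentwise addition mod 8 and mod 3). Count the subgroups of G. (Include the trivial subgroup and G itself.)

8

|G| = 24, so by Lagrange every subgroup order divides 24. Divisors: 1, 2, 3, 4, 6, 8, 12, 24.
Subgroups by order — order 1: 1; order 2: 1; order 3: 1; order 4: 1; order 6: 1; order 8: 1; order 12: 1; order 24: 1.
Total: 1 + 1 + 1 + 1 + 1 + 1 + 1 + 1 = 8.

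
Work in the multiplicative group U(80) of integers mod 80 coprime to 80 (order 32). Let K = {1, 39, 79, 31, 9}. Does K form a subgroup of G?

No

|K| = 5 does not divide |G| = 32, so by Lagrange K is not a subgroup.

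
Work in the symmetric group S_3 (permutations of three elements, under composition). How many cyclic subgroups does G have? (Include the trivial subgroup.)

5

A cyclic subgroup of order d is generated by each of its φ(d) elements of order d, so the cyclic subgroups of order d number (#elements of order d)/φ(d).
Cyclic subgroups by order — order 1: 1; order 2: 3; order 3: 1.
Total: 5.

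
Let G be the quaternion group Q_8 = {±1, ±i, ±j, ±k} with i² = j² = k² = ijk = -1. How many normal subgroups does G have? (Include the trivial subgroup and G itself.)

G has 6 subgroups. Checking conjugation-invariance by order — order 1: 1/1 normal; order 2: 1/1 normal; order 4: 3/3 normal; order 8: 1/1 normal.
Total normal subgroups: 6.

6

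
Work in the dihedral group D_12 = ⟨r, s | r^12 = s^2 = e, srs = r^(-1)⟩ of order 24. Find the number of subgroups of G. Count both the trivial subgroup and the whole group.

|G| = 24, so by Lagrange every subgroup order divides 24. Divisors: 1, 2, 3, 4, 6, 8, 12, 24.
Subgroups by order — order 1: 1; order 2: 13; order 3: 1; order 4: 7; order 6: 5; order 8: 3; order 12: 3; order 24: 1.
Total: 1 + 13 + 1 + 7 + 5 + 3 + 3 + 1 = 34.

34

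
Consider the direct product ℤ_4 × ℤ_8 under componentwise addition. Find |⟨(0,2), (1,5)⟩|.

16

|⟨(0,2)⟩| = 4 and |⟨(1,5)⟩| = 8, so |H| is a multiple of lcm(4, 8) = 8 and divides |G| = 32.
Closing under the operation: H = {(0,0), (0,2), (0,4), (0,6), (1,1), (1,3), (1,5), (1,7), (2,0), (2,2), (2,4), (2,6), (3,1), (3,3), (3,5), (3,7)}, so |H| = 16.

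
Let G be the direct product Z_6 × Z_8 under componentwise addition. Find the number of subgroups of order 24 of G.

3

|G| = 48 and 24 | 48, so subgroups of order 24 are possible by Lagrange.
The subgroups of order 24 are: {(0,0), (0,1), (0,2), (0,3), (0,4), (0,5), (0,6), (0,7), (2,0), (2,1), (2,2), (2,3), (2,4), (2,5), (2,6), (2,7), (4,0), (4,1), (4,2), (4,3), (4,4), (4,5), (4,6), (4,7)}; {(0,0), (0,2), (0,4), (0,6), (1,0), (1,2), (1,4), (1,6), (2,0), (2,2), (2,4), (2,6), (3,0), (3,2), (3,4), (3,6), (4,0), (4,2), (4,4), (4,6), (5,0), (5,2), (5,4), (5,6)}; {(0,0), (0,2), (0,4), (0,6), (1,1), (1,3), (1,5), (1,7), (2,0), (2,2), (2,4), (2,6), (3,1), (3,3), (3,5), (3,7), (4,0), (4,2), (4,4), (4,6), (5,1), (5,3), (5,5), (5,7)}.
So G has 3 subgroups of order 24.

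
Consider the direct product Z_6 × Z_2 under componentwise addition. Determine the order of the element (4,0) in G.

3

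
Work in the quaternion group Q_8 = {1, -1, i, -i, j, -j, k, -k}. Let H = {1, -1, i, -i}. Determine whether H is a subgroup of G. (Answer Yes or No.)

Yes

|H| = 4 divides |G| = 8, consistent with Lagrange.
H contains the identity, every element's inverse is in H, and H is closed under ·: it is a subgroup.
In fact H = ⟨-i⟩.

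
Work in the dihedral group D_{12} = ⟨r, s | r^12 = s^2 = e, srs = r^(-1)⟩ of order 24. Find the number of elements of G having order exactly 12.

4

The elements of order 12 are: r, r^5, r^7, r^11.
That's 4.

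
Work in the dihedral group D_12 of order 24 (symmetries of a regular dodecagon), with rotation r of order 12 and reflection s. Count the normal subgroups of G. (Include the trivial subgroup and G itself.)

G has 34 subgroups. Checking conjugation-invariance by order — order 1: 1/1 normal; order 2: 1/13 normal; order 3: 1/1 normal; order 4: 1/7 normal; order 6: 1/5 normal; order 8: 0/3 normal; order 12: 3/3 normal; order 24: 1/1 normal.
Total normal subgroups: 9.

9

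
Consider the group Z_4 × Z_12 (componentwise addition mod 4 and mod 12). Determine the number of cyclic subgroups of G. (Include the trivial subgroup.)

20

A cyclic subgroup of order d is generated by each of its φ(d) elements of order d, so the cyclic subgroups of order d number (#elements of order d)/φ(d).
Cyclic subgroups by order — order 1: 1; order 2: 3; order 3: 1; order 4: 6; order 6: 3; order 12: 6.
Total: 20.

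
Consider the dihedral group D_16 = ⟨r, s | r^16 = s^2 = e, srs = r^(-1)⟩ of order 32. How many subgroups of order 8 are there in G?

5

|G| = 32 and 8 | 32, so subgroups of order 8 are possible by Lagrange.
The subgroups of order 8 are: {e, r^2, r^4, r^6, r^8, r^10, r^12, r^14}; {e, r^4, r^8, r^12, r^2s, r^6s, r^10s, r^14s}; {e, r^4, r^8, r^12, r^3s, r^7s, r^11s, r^15s}; {e, r^4, r^8, r^12, s, r^4s, r^8s, r^12s}; … (5 in all).
So G has 5 subgroups of order 8.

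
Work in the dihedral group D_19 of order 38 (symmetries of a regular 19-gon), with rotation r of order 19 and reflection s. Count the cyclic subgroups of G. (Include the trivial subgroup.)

Group the elements of G by the cyclic subgroup they generate; each cyclic subgroup of order d accounts for φ(d) elements.
Cyclic subgroups by order — order 1: 1; order 2: 19; order 19: 1.
Total: 21.

21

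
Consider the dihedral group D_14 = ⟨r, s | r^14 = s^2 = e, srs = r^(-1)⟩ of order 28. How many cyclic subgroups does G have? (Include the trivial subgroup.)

18

Each element a generates a cyclic subgroup ⟨a⟩; distinct elements may generate the same one (a cyclic group of order d has φ(d) generators).
Cyclic subgroups by order — order 1: 1; order 2: 15; order 7: 1; order 14: 1.
Total: 18.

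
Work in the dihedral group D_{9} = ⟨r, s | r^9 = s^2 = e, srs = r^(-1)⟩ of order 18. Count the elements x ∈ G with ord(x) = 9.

The elements of order 9 are: r, r^2, r^4, r^5, r^7, r^8.
That's 6.

6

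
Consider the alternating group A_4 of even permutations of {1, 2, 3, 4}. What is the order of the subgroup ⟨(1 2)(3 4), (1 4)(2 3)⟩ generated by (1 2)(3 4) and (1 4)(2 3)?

|⟨(1 2)(3 4)⟩| = 2 and |⟨(1 4)(2 3)⟩| = 2, so |H| is a multiple of lcm(2, 2) = 2 and divides |G| = 12.
Closing under the operation: H = {e, (1 2)(3 4), (1 3)(2 4), (1 4)(2 3)}, so |H| = 4.

4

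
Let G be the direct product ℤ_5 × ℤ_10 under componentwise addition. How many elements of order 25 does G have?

An element (a,b) has order lcm(ord(a), ord(b)); count pairs with lcm equal to 25.
Enumerating gives 0 such elements.

0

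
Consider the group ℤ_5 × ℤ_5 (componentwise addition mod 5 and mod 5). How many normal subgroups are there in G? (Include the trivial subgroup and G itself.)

8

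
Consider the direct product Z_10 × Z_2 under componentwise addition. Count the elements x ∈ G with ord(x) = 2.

An element (a,b) has order lcm(ord(a), ord(b)); count pairs with lcm equal to 2.
Enumerating gives 3 such elements.

3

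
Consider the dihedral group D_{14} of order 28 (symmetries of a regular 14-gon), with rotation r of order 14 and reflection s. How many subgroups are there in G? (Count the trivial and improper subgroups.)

|G| = 28, so by Lagrange every subgroup order divides 28. Divisors: 1, 2, 4, 7, 14, 28.
Subgroups by order — order 1: 1; order 2: 15; order 4: 7; order 7: 1; order 14: 3; order 28: 1.
Total: 1 + 15 + 7 + 1 + 3 + 1 = 28.

28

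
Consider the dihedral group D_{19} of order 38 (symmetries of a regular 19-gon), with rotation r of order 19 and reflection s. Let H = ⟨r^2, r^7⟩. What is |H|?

19

|⟨r^2⟩| = 19 and |⟨r^7⟩| = 19, so |H| is a multiple of lcm(19, 19) = 19 and divides |G| = 38.
Closing under the operation: H = {e, r, r^2, r^3, r^4, r^5, r^6, r^7, r^8, r^9, r^10, r^11, r^12, r^13, r^14, r^15, r^16, r^17, r^18}, so |H| = 19.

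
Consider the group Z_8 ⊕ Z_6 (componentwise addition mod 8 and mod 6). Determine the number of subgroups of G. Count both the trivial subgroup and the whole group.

|G| = 48, so by Lagrange every subgroup order divides 48. Divisors: 1, 2, 3, 4, 6, 8, 12, 16, 24, 48.
Subgroups by order — order 1: 1; order 2: 3; order 3: 1; order 4: 3; order 6: 3; order 8: 3; order 12: 3; order 16: 1; order 24: 3; order 48: 1.
Total: 1 + 3 + 1 + 3 + 3 + 3 + 3 + 1 + 3 + 1 = 22.

22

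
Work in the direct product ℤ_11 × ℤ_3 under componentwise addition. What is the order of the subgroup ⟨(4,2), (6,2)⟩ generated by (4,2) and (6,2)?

33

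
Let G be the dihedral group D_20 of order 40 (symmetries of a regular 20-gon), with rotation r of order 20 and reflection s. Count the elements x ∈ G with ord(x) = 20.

The elements of order 20 are: r, r^3, r^7, r^9, r^11, r^13, r^17, r^19.
That's 8.

8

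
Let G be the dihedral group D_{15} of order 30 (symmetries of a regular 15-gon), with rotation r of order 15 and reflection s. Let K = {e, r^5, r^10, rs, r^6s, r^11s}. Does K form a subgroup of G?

Yes

|K| = 6 divides |G| = 30, consistent with Lagrange.
K contains the identity, every element's inverse is in K, and K is closed under ·: it is a subgroup.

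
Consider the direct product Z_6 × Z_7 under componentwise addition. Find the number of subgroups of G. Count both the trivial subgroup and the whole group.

|G| = 42, so by Lagrange every subgroup order divides 42. Divisors: 1, 2, 3, 6, 7, 14, 21, 42.
Subgroups by order — order 1: 1; order 2: 1; order 3: 1; order 6: 1; order 7: 1; order 14: 1; order 21: 1; order 42: 1.
Total: 1 + 1 + 1 + 1 + 1 + 1 + 1 + 1 = 8.

8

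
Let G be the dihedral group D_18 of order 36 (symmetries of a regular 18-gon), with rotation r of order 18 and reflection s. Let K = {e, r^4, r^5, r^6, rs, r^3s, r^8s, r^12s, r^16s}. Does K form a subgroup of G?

No

r^4 ∈ K but its inverse r^14 ∉ K, so K is not a subgroup.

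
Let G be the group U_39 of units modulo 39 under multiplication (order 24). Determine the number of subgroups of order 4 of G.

3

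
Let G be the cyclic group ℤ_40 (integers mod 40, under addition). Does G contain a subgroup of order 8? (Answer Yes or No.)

8 | 40. A subgroup of order 8 is {0, 5, 10, 15, 20, 25, 30, 35}.

Yes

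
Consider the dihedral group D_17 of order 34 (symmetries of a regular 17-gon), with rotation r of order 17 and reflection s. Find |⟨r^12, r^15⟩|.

|⟨r^12⟩| = 17 and |⟨r^15⟩| = 17, so |H| is a multiple of lcm(17, 17) = 17 and divides |G| = 34.
Closing under the operation: H = {e, r, r^2, r^3, r^4, r^5, r^6, r^7, r^8, r^9, r^10, r^11, r^12, r^13, r^14, r^15, r^16}, so |H| = 17.

17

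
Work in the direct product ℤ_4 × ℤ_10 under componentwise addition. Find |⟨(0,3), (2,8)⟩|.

|⟨(0,3)⟩| = 10 and |⟨(2,8)⟩| = 10, so |H| is a multiple of lcm(10, 10) = 10 and divides |G| = 40.
Closing under the operation: H = {(0,0), (0,1), (0,2), (0,3), (0,4), (0,5), (0,6), (0,7), (0,8), (0,9), (2,0), (2,1), (2,2), (2,3), (2,4), (2,5), (2,6), (2,7), (2,8), (2,9)}, so |H| = 20.

20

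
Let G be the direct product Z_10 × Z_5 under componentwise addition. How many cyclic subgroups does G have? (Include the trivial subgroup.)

14

A cyclic subgroup of order d is generated by each of its φ(d) elements of order d, so the cyclic subgroups of order d number (#elements of order d)/φ(d).
Cyclic subgroups by order — order 1: 1; order 2: 1; order 5: 6; order 10: 6.
Total: 14.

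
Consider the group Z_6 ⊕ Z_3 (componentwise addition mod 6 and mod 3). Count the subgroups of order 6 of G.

4

|G| = 18 and 6 | 18, so subgroups of order 6 are possible by Lagrange.
The subgroups of order 6 are: {(0,0), (0,1), (0,2), (3,0), (3,1), (3,2)}; {(0,0), (1,0), (2,0), (3,0), (4,0), (5,0)}; {(0,0), (1,1), (2,2), (3,0), (4,1), (5,2)}; {(0,0), (1,2), (2,1), (3,0), (4,2), (5,1)}.
So G has 4 subgroups of order 6.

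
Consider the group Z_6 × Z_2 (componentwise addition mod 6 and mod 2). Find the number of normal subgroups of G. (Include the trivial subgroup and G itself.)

10

G is abelian, so every subgroup is normal.
G has 10 subgroups in total, hence 10 normal subgroups.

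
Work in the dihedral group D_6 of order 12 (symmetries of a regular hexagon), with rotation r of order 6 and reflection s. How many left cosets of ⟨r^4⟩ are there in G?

4

|⟨r^4⟩| = 3 and |G| = 12.
By Lagrange, [G : H] = |G|/|H| = 12/3 = 4.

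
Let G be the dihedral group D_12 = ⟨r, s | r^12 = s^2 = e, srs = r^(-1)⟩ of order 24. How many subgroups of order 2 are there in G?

13

|G| = 24 and 2 | 24, so subgroups of order 2 are possible by Lagrange.
The subgroups of order 2 are: {e, r^10s}; {e, r^11s}; {e, r^2s}; {e, r^3s}; … (13 in all).
So G has 13 subgroups of order 2.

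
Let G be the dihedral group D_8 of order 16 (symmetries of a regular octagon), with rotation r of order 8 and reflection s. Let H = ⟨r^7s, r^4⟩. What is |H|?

4

|⟨r^7s⟩| = 2 and |⟨r^4⟩| = 2, so |H| is a multiple of lcm(2, 2) = 2 and divides |G| = 16.
Closing under the operation: H = {e, r^4, r^3s, r^7s}, so |H| = 4.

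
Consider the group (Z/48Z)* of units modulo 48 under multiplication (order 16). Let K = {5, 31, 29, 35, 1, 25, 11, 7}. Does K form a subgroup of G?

|K| = 8 divides |G| = 16, consistent with Lagrange.
K contains the identity, every element's inverse is in K, and K is closed under ·: it is a subgroup.

Yes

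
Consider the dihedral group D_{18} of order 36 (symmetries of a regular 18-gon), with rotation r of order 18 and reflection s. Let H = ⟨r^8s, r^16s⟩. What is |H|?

18

|⟨r^8s⟩| = 2 and |⟨r^16s⟩| = 2, so |H| is a multiple of lcm(2, 2) = 2 and divides |G| = 36.
Closing under the operation: H = {e, r^2, r^4, r^6, r^8, r^10, r^12, r^14, r^16, s, r^2s, r^4s, r^6s, r^8s, r^10s, r^12s, r^14s, r^16s}, so |H| = 18.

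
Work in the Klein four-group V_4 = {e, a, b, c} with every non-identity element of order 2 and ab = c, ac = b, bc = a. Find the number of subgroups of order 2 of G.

|G| = 4 and 2 | 4, so subgroups of order 2 are possible by Lagrange.
The subgroups of order 2 are: {e, a}; {e, b}; {e, c}.
So G has 3 subgroups of order 2.

3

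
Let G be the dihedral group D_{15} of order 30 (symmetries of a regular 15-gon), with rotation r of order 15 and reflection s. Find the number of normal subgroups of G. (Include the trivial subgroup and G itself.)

5

G has 28 subgroups. Checking conjugation-invariance by order — order 1: 1/1 normal; order 2: 0/15 normal; order 3: 1/1 normal; order 5: 1/1 normal; order 6: 0/5 normal; order 10: 0/3 normal; order 15: 1/1 normal; order 30: 1/1 normal.
Total normal subgroups: 5.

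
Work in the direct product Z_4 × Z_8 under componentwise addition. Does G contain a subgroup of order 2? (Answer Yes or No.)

Yes

2 | 32. A subgroup of order 2 is {(0,0), (0,4)}.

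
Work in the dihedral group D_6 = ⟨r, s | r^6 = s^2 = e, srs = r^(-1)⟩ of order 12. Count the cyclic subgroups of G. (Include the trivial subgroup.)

10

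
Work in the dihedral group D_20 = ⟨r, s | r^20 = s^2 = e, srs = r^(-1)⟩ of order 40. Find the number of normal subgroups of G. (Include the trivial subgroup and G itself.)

G has 48 subgroups. Checking conjugation-invariance by order — order 1: 1/1 normal; order 2: 1/21 normal; order 4: 1/11 normal; order 5: 1/1 normal; order 8: 0/5 normal; order 10: 1/5 normal; order 20: 3/3 normal; order 40: 1/1 normal.
Total normal subgroups: 9.

9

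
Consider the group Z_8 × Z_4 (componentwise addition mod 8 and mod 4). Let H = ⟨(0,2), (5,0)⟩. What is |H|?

16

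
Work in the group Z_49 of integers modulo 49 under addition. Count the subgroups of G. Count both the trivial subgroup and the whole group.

Subgroups of the cyclic group Z_49 correspond bijectively to divisors of 49.
Divisors of 49: 1, 7, 49.
So Z_49 has 3 subgroups.

3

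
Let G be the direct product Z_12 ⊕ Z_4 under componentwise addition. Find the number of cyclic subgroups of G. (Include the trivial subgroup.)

Group the elements of G by the cyclic subgroup they generate; each cyclic subgroup of order d accounts for φ(d) elements.
Cyclic subgroups by order — order 1: 1; order 2: 3; order 3: 1; order 4: 6; order 6: 3; order 12: 6.
Total: 20.

20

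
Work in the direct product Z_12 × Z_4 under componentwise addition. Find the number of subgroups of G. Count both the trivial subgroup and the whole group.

30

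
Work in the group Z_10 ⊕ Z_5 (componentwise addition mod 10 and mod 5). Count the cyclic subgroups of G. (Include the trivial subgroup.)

14

Group the elements of G by the cyclic subgroup they generate; each cyclic subgroup of order d accounts for φ(d) elements.
Cyclic subgroups by order — order 1: 1; order 2: 1; order 5: 6; order 10: 6.
Total: 14.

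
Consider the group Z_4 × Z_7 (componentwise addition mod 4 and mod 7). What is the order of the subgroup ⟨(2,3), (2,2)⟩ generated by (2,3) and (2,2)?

|⟨(2,3)⟩| = 14 and |⟨(2,2)⟩| = 14, so |H| is a multiple of lcm(14, 14) = 14 and divides |G| = 28.
Closing under the operation: H = {(0,0), (0,1), (0,2), (0,3), (0,4), (0,5), (0,6), (2,0), (2,1), (2,2), (2,3), (2,4), (2,5), (2,6)}, so |H| = 14.

14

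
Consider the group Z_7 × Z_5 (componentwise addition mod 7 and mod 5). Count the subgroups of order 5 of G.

1

|G| = 35 and 5 | 35, so subgroups of order 5 are possible by Lagrange.
The subgroups of order 5 are: {(0,0), (0,1), (0,2), (0,3), (0,4)}.
So G has 1 subgroup of order 5.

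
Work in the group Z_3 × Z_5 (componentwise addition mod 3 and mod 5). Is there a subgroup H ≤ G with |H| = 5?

Yes

5 | 15. A subgroup of order 5 is {(0,0), (0,1), (0,2), (0,3), (0,4)}.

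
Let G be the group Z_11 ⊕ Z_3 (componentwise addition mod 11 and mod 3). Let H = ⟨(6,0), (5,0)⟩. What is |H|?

11

|⟨(6,0)⟩| = 11 and |⟨(5,0)⟩| = 11, so |H| is a multiple of lcm(11, 11) = 11 and divides |G| = 33.
Closing under the operation: H = {(0,0), (1,0), (2,0), (3,0), (4,0), (5,0), (6,0), (7,0), (8,0), (9,0), (10,0)}, so |H| = 11.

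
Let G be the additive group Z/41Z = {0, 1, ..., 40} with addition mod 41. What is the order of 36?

41

In Z/41Z, the order of an element a is n/gcd(a, n).
gcd(36, 41) = 1, so |⟨36⟩| = 41/1 = 41.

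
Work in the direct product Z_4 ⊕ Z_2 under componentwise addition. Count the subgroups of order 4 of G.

3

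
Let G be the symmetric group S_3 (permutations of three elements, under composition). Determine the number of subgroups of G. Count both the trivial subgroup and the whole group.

6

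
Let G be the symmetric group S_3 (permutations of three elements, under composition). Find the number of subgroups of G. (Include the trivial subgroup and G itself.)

6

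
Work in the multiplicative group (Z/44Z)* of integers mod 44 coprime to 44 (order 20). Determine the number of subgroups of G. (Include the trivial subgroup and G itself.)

10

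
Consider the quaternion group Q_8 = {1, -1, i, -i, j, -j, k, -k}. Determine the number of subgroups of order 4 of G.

|G| = 8 and 4 | 8, so subgroups of order 4 are possible by Lagrange.
The subgroups of order 4 are: {1, -1, i, -i}; {1, -1, j, -j}; {1, -1, k, -k}.
So G has 3 subgroups of order 4.

3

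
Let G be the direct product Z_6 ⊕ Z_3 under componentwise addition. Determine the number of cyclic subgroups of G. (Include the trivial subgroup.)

A cyclic subgroup of order d is generated by each of its φ(d) elements of order d, so the cyclic subgroups of order d number (#elements of order d)/φ(d).
Cyclic subgroups by order — order 1: 1; order 2: 1; order 3: 4; order 6: 4.
Total: 10.

10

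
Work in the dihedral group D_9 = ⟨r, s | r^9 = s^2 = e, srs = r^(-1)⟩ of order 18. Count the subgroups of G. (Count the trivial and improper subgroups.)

|G| = 18, so by Lagrange every subgroup order divides 18. Divisors: 1, 2, 3, 6, 9, 18.
Subgroups by order — order 1: 1; order 2: 9; order 3: 1; order 6: 3; order 9: 1; order 18: 1.
Total: 1 + 9 + 1 + 3 + 1 + 1 = 16.

16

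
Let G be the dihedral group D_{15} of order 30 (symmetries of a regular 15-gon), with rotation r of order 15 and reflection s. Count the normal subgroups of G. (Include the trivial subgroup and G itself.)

5

G has 28 subgroups. Checking conjugation-invariance by order — order 1: 1/1 normal; order 2: 0/15 normal; order 3: 1/1 normal; order 5: 1/1 normal; order 6: 0/5 normal; order 10: 0/3 normal; order 15: 1/1 normal; order 30: 1/1 normal.
Total normal subgroups: 5.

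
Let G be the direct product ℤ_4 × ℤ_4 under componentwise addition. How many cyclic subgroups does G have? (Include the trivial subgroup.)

Each element a generates a cyclic subgroup ⟨a⟩; distinct elements may generate the same one (a cyclic group of order d has φ(d) generators).
Cyclic subgroups by order — order 1: 1; order 2: 3; order 4: 6.
Total: 10.

10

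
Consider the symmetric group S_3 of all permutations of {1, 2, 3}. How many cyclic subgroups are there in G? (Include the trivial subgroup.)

Group the elements of G by the cyclic subgroup they generate; each cyclic subgroup of order d accounts for φ(d) elements.
Cyclic subgroups by order — order 1: 1; order 2: 3; order 3: 1.
Total: 5.

5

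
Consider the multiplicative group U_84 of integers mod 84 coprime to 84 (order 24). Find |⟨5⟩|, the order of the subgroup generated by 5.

Compute successive powers of 5 mod 84: 5, 25, 41, 37, 17, 1; 5^6 ≡ 1 (mod 84).
So |⟨5⟩| = 6.

6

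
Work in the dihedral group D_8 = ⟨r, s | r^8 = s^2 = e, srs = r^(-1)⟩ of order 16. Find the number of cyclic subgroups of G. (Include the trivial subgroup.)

Each element a generates a cyclic subgroup ⟨a⟩; distinct elements may generate the same one (a cyclic group of order d has φ(d) generators).
Cyclic subgroups by order — order 1: 1; order 2: 9; order 4: 1; order 8: 1.
Total: 12.

12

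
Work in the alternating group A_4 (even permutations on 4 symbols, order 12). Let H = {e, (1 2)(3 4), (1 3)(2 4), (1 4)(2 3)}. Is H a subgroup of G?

Yes

|H| = 4 divides |G| = 12, consistent with Lagrange.
H contains the identity, every element's inverse is in H, and H is closed under ∘: it is a subgroup.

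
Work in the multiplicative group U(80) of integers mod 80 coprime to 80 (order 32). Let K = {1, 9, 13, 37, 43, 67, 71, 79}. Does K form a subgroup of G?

Yes

|K| = 8 divides |G| = 32, consistent with Lagrange.
K contains the identity, every element's inverse is in K, and K is closed under ·: it is a subgroup.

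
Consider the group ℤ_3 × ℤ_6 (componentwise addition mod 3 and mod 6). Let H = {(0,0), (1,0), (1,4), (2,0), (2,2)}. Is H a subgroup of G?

No

|H| = 5 does not divide |G| = 18, so by Lagrange H is not a subgroup.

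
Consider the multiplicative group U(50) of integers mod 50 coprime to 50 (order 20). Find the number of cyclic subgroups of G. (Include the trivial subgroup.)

6

A cyclic subgroup of order d is generated by each of its φ(d) elements of order d, so the cyclic subgroups of order d number (#elements of order d)/φ(d).
Cyclic subgroups by order — order 1: 1; order 2: 1; order 4: 1; order 5: 1; order 10: 1; order 20: 1.
Total: 6.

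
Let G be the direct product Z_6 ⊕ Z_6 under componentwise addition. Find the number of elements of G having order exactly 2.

3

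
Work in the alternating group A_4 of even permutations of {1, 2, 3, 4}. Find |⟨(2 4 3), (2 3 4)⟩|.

|⟨(2 4 3)⟩| = 3 and |⟨(2 3 4)⟩| = 3, so |H| is a multiple of lcm(3, 3) = 3 and divides |G| = 12.
Closing under the operation: H = {e, (2 3 4), (2 4 3)}, so |H| = 3.

3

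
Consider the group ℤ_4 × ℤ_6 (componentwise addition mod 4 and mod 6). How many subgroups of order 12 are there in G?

3

|G| = 24 and 12 | 24, so subgroups of order 12 are possible by Lagrange.
The subgroups of order 12 are: {(0,0), (0,1), (0,2), (0,3), (0,4), (0,5), (2,0), (2,1), (2,2), (2,3), (2,4), (2,5)}; {(0,0), (0,2), (0,4), (1,0), (1,2), (1,4), (2,0), (2,2), (2,4), (3,0), (3,2), (3,4)}; {(0,0), (0,2), (0,4), (1,1), (1,3), (1,5), (2,0), (2,2), (2,4), (3,1), (3,3), (3,5)}.
So G has 3 subgroups of order 12.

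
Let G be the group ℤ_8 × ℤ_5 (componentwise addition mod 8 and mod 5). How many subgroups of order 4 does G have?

|G| = 40 and 4 | 40, so subgroups of order 4 are possible by Lagrange.
The subgroups of order 4 are: {(0,0), (2,0), (4,0), (6,0)}.
So G has 1 subgroup of order 4.

1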